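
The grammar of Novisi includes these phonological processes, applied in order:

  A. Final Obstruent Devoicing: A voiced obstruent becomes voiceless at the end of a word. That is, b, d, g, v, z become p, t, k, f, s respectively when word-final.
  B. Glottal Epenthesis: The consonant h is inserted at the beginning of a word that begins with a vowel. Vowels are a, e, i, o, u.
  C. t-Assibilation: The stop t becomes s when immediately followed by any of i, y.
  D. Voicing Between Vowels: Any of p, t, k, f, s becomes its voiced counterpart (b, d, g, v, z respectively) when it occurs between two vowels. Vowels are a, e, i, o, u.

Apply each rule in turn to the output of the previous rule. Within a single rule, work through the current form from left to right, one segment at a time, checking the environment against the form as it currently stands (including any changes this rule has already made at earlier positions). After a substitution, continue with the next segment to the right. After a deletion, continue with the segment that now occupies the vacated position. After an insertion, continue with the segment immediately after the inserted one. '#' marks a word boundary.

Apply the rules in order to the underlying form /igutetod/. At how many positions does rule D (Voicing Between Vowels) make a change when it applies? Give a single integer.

A Final Obstruent Devoicing: [igutetod] → [igutetot]
B Glottal Epenthesis: [igutetot] → [higutetot]
C t-Assibilation: no change — [higutetot]
D Voicing Between Vowels: [higutetot] → [higudedot]
Rule D changed 2 position(s).

2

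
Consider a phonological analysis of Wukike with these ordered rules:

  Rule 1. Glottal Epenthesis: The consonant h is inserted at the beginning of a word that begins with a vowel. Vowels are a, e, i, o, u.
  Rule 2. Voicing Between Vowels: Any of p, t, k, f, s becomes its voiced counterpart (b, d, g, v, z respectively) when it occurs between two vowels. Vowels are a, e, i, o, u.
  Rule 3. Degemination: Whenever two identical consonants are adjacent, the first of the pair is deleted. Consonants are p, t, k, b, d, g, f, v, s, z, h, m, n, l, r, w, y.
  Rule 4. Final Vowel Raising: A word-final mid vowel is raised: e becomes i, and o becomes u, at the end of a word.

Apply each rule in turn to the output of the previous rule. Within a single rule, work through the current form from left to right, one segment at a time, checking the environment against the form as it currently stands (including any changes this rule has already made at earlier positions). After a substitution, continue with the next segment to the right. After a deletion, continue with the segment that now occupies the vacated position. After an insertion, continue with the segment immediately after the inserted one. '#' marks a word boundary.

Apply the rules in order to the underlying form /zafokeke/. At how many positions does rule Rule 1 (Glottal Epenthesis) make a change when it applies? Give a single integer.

Rule 1 Glottal Epenthesis: no change — [zafokeke]
Rule 2 Voicing Between Vowels: [zafokeke] → [zavogege]
Rule 3 Degemination: no change — [zavogege]
Rule 4 Final Vowel Raising: [zavogege] → [zavogegi]
Rule Rule 1 changed 0 position(s).

0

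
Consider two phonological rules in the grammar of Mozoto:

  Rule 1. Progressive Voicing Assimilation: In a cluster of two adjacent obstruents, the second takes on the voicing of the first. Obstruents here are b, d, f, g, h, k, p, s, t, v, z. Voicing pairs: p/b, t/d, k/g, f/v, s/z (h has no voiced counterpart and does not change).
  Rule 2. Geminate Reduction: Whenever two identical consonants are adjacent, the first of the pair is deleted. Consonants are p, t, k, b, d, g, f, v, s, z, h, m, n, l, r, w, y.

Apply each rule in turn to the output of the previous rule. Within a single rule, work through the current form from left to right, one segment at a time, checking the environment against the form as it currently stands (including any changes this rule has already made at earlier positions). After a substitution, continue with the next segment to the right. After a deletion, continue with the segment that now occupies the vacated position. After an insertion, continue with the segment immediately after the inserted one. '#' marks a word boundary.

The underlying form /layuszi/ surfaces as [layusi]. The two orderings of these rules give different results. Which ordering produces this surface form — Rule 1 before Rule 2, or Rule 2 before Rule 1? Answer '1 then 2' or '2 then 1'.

1 then 2

Order 1 then 2:
  1 Progressive Voicing Assimilation: [layuszi] → [layussi]
  2 Geminate Reduction: [layussi] → [layusi]
  result: [layusi]
Order 2 then 1:
  2 Geminate Reduction: no change — [layuszi]
  1 Progressive Voicing Assimilation: [layuszi] → [layussi]
  result: [layussi]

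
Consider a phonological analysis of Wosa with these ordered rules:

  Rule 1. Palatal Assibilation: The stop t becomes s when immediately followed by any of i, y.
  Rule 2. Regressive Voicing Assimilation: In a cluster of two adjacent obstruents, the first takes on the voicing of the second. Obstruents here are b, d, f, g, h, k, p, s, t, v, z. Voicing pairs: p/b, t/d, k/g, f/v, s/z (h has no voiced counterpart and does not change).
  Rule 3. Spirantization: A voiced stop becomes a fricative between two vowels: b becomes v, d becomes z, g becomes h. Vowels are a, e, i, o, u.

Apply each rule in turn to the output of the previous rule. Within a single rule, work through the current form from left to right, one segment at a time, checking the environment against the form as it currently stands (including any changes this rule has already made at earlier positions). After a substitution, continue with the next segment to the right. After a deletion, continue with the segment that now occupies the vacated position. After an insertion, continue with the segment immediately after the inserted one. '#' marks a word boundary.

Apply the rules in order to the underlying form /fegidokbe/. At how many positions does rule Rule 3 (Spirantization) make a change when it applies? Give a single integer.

2

Rule 1 Palatal Assibilation: no change — [fegidokbe]
Rule 2 Regressive Voicing Assimilation: [fegidokbe] → [fegidogbe]
Rule 3 Spirantization: [fegidogbe] → [fehizogbe]
Rule Rule 3 changed 2 position(s).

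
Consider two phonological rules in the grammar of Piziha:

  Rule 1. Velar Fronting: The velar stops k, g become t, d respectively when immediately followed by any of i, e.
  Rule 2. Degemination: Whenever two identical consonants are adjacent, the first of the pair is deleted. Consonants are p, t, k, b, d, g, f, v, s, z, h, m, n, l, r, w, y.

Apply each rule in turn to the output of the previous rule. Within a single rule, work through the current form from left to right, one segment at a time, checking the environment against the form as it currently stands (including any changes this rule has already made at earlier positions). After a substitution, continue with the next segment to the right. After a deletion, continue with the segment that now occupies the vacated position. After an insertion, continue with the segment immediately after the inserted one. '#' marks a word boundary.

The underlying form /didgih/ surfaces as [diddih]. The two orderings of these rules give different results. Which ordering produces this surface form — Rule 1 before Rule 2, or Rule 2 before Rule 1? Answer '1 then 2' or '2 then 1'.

2 then 1

Order 1 then 2:
  1 Velar Fronting: [didgih] → [diddih]
  2 Degemination: [diddih] → [didih]
  result: [didih]
Order 2 then 1:
  2 Degemination: no change — [didgih]
  1 Velar Fronting: [didgih] → [diddih]
  result: [diddih]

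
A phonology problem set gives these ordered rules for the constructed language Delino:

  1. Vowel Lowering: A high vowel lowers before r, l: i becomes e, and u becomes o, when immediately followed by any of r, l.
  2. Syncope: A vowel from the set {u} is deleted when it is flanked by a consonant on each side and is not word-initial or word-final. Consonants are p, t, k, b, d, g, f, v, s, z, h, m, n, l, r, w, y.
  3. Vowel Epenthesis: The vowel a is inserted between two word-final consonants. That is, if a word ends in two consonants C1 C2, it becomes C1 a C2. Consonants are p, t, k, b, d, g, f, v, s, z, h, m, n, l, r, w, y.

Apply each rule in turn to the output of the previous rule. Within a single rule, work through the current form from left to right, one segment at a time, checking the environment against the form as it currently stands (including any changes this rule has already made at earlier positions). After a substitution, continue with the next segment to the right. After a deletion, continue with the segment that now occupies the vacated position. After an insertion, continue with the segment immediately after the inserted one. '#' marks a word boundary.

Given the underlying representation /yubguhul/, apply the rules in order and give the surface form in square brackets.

[ybghol]

1 Vowel Lowering: [yubguhul] → [yubguhol]
2 Syncope: [yubguhol] → [ybghol]
3 Vowel Epenthesis: no change — [ybghol]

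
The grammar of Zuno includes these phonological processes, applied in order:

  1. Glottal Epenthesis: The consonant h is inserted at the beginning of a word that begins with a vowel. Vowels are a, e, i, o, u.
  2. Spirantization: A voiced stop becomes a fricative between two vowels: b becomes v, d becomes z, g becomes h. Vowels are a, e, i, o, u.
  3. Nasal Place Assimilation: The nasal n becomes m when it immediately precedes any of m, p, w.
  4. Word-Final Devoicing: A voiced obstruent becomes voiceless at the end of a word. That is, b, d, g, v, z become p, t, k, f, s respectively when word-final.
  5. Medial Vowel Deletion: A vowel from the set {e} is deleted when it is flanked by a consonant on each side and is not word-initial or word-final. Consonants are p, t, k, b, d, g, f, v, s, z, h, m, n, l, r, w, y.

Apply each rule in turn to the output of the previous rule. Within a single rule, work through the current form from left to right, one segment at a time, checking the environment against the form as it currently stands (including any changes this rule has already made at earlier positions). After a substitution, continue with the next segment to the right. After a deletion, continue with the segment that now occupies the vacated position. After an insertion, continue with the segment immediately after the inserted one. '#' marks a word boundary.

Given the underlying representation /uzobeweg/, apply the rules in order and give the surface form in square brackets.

1 Glottal Epenthesis: [uzobeweg] → [huzobeweg]
2 Spirantization: [huzobeweg] → [huzoveweg]
3 Nasal Place Assimilation: no change — [huzoveweg]
4 Word-Final Devoicing: [huzoveweg] → [huzovewek]
5 Medial Vowel Deletion: [huzovewek] → [huzovwk]

[huzovwk]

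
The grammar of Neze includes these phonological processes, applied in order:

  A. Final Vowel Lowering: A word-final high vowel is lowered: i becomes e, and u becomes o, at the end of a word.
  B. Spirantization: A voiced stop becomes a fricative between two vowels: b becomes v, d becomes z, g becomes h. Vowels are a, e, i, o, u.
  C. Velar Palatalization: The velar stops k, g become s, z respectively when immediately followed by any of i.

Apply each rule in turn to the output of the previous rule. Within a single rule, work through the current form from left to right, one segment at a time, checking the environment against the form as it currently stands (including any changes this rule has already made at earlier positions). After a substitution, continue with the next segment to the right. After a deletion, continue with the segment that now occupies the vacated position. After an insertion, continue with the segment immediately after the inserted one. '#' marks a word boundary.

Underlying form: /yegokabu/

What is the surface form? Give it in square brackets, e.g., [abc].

[yehokavo]

A Final Vowel Lowering: [yegokabu] → [yegokabo]
B Spirantization: [yegokabo] → [yehokavo]
C Velar Palatalization: no change — [yehokavo]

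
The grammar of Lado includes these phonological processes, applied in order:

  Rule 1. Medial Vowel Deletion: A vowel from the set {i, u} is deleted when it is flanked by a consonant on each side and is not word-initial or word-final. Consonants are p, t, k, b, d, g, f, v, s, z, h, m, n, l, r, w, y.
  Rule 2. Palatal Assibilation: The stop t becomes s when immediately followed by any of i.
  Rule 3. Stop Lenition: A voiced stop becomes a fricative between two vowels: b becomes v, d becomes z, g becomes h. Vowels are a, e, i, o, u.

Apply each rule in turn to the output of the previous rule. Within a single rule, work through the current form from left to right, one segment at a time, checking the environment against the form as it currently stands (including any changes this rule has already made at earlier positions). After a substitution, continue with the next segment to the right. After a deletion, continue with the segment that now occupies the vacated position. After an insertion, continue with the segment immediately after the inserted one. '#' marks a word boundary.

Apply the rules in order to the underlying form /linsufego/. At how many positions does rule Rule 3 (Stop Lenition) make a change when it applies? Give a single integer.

1

Rule 1 Medial Vowel Deletion: [linsufego] → [lnsfego]
Rule 2 Palatal Assibilation: no change — [lnsfego]
Rule 3 Stop Lenition: [lnsfego] → [lnsfeho]
Rule Rule 3 changed 1 position(s).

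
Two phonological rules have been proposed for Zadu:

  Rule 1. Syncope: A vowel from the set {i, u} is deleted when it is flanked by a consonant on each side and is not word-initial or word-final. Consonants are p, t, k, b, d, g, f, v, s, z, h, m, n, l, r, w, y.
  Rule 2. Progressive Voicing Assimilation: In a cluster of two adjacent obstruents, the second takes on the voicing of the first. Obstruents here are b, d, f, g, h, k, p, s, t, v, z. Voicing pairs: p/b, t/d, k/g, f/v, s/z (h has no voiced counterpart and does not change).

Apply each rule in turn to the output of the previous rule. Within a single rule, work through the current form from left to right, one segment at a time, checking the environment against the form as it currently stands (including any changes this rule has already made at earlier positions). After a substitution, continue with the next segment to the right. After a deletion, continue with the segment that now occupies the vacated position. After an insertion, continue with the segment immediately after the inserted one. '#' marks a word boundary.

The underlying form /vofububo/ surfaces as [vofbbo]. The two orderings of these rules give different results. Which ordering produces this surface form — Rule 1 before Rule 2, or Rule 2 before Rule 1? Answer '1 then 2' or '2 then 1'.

2 then 1

Order 1 then 2:
  1 Syncope: [vofububo] → [vofbbo]
  2 Progressive Voicing Assimilation: [vofbbo] → [vofppo]
  result: [vofppo]
Order 2 then 1:
  2 Progressive Voicing Assimilation: no change — [vofububo]
  1 Syncope: [vofububo] → [vofbbo]
  result: [vofbbo]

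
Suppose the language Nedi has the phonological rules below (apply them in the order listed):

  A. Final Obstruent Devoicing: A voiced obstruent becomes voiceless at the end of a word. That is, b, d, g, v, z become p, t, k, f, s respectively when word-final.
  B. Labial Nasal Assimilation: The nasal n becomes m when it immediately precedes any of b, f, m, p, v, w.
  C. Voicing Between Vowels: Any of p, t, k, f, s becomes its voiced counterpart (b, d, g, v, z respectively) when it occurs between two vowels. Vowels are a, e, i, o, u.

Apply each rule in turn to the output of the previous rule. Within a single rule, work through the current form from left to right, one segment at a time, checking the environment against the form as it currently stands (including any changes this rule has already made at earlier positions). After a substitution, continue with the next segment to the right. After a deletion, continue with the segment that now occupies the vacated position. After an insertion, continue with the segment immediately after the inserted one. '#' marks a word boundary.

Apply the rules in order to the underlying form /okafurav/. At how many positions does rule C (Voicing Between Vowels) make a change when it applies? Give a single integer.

A Final Obstruent Devoicing: [okafurav] → [okafuraf]
B Labial Nasal Assimilation: no change — [okafuraf]
C Voicing Between Vowels: [okafuraf] → [ogavuraf]
Rule C changed 2 position(s).

2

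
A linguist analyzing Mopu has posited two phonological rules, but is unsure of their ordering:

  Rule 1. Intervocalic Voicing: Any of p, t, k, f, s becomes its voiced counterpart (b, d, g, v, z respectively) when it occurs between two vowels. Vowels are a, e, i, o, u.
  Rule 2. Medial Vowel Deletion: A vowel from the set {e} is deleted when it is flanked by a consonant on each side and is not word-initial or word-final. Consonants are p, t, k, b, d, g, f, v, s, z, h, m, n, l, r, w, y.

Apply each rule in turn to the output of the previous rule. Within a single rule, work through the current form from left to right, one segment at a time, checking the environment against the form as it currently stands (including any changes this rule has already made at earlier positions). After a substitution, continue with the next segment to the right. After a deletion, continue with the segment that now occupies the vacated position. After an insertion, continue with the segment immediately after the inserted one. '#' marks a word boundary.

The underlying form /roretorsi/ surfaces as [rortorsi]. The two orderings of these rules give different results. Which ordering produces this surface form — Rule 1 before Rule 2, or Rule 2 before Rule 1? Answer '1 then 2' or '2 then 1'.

2 then 1

Order 1 then 2:
  1 Intervocalic Voicing: [roretorsi] → [roredorsi]
  2 Medial Vowel Deletion: [roredorsi] → [rordorsi]
  result: [rordorsi]
Order 2 then 1:
  2 Medial Vowel Deletion: [roretorsi] → [rortorsi]
  1 Intervocalic Voicing: no change — [rortorsi]
  result: [rortorsi]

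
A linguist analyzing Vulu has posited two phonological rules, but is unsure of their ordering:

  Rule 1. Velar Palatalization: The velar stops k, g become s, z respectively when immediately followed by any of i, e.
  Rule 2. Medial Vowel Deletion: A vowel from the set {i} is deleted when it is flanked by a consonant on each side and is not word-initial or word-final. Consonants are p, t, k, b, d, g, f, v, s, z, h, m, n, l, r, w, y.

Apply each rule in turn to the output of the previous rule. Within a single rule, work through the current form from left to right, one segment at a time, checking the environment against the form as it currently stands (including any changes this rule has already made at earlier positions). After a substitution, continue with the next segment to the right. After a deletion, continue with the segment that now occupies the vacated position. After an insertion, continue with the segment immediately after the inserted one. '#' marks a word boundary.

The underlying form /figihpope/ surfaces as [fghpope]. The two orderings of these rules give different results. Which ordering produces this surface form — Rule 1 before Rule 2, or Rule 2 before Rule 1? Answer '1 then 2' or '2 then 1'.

2 then 1

Order 1 then 2:
  1 Velar Palatalization: [figihpope] → [fizihpope]
  2 Medial Vowel Deletion: [fizihpope] → [fzhpope]
  result: [fzhpope]
Order 2 then 1:
  2 Medial Vowel Deletion: [figihpope] → [fghpope]
  1 Velar Palatalization: no change — [fghpope]
  result: [fghpope]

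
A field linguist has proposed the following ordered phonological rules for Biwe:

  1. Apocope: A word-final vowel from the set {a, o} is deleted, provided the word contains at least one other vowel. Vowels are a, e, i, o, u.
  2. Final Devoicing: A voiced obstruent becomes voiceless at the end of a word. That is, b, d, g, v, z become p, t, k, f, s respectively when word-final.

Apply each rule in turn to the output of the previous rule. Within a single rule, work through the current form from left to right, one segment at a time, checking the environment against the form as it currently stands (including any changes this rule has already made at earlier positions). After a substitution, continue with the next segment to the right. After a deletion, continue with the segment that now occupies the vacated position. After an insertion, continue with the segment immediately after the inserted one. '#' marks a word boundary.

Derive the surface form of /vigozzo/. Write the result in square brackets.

[vigozs]

1 Apocope: [vigozzo] → [vigozz]
2 Final Devoicing: [vigozz] → [vigozs]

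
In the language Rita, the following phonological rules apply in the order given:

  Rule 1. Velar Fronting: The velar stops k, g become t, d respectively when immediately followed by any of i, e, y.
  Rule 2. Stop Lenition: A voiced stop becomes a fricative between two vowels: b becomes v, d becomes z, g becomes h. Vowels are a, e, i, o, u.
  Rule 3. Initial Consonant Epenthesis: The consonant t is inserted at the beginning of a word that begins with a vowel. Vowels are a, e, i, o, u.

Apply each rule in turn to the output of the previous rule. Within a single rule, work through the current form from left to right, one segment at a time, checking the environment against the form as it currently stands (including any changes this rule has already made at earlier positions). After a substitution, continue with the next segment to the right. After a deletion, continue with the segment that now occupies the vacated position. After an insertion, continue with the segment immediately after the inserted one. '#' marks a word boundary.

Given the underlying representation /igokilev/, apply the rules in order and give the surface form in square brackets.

Rule 1 Velar Fronting: [igokilev] → [igotilev]
Rule 2 Stop Lenition: [igotilev] → [ihotilev]
Rule 3 Initial Consonant Epenthesis: [ihotilev] → [tihotilev]

[tihotilev]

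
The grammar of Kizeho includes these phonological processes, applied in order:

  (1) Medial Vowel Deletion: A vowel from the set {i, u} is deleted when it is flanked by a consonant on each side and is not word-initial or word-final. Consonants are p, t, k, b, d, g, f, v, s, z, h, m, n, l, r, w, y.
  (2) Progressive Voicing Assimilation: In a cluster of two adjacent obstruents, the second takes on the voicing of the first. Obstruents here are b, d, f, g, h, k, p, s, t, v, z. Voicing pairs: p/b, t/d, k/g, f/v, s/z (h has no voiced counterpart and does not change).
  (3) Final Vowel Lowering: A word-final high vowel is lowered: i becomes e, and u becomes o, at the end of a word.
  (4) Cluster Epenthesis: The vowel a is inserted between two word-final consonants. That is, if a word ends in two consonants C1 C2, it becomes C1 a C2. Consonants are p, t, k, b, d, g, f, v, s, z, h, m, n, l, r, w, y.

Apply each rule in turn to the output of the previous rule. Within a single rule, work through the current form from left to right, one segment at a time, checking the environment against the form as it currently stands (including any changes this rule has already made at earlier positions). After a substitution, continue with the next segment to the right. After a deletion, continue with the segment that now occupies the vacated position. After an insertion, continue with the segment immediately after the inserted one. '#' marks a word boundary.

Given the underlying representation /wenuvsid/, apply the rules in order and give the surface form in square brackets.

(1) Medial Vowel Deletion: [wenuvsid] → [wenvsd]
(2) Progressive Voicing Assimilation: [wenvsd] → [wenvzd]
(3) Final Vowel Lowering: no change — [wenvzd]
(4) Cluster Epenthesis: [wenvzd] → [wenvzad]

[wenvzad]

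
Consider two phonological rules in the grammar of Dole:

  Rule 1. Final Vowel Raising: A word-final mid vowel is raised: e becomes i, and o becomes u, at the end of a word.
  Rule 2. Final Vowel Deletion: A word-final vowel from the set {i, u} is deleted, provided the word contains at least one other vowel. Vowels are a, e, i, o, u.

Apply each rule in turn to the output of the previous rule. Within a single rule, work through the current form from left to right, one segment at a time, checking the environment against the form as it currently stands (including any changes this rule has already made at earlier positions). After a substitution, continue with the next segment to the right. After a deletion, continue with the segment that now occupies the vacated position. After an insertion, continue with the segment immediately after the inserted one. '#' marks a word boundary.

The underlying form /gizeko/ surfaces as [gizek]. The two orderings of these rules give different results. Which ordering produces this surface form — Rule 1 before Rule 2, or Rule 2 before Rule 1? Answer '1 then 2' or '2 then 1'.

1 then 2

Order 1 then 2:
  1 Final Vowel Raising: [gizeko] → [gizeku]
  2 Final Vowel Deletion: [gizeku] → [gizek]
  result: [gizek]
Order 2 then 1:
  2 Final Vowel Deletion: no change — [gizeko]
  1 Final Vowel Raising: [gizeko] → [gizeku]
  result: [gizeku]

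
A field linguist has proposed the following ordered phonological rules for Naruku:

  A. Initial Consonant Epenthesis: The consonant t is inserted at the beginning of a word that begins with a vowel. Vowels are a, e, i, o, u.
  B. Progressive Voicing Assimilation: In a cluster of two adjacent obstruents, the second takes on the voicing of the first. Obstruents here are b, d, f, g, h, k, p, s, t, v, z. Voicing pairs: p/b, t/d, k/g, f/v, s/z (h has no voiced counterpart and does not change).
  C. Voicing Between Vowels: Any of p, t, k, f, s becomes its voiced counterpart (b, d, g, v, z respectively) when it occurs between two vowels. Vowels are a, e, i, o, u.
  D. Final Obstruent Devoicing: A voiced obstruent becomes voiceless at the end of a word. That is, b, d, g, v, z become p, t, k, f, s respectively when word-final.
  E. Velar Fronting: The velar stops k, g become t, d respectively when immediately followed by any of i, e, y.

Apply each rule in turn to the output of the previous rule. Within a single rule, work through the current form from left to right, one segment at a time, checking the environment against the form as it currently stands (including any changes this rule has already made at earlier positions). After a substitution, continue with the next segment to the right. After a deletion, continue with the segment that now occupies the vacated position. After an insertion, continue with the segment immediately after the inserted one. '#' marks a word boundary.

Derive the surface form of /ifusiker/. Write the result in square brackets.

A Initial Consonant Epenthesis: [ifusiker] → [tifusiker]
B Progressive Voicing Assimilation: no change — [tifusiker]
C Voicing Between Vowels: [tifusiker] → [tivuziger]
D Final Obstruent Devoicing: no change — [tivuziger]
E Velar Fronting: [tivuziger] → [tivuzider]

[tivuzider]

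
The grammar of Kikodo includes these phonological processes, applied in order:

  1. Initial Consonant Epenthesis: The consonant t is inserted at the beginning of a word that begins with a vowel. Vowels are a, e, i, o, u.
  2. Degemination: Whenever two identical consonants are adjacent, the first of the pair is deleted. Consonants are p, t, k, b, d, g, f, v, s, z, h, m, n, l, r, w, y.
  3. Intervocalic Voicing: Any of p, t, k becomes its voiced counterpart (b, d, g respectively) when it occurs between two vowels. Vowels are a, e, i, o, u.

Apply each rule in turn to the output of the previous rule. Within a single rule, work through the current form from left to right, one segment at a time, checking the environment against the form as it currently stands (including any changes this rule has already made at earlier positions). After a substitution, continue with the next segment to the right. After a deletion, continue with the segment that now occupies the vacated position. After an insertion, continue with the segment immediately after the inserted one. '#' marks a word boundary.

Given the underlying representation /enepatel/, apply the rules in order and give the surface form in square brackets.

[tenebadel]

1 Initial Consonant Epenthesis: [enepatel] → [tenepatel]
2 Degemination: no change — [tenepatel]
3 Intervocalic Voicing: [tenepatel] → [tenebadel]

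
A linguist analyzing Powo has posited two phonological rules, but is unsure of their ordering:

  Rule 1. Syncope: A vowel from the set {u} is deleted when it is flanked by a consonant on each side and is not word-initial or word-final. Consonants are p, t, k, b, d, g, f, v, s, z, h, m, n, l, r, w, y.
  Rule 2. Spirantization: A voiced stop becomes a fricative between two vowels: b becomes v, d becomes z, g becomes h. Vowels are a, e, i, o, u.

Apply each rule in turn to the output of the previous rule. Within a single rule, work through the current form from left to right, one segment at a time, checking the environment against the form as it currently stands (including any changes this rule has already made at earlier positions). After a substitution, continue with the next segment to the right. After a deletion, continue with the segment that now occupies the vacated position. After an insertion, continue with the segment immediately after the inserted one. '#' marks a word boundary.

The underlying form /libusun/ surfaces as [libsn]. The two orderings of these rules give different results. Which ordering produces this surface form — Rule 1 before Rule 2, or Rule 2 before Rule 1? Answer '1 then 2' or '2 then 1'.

Order 1 then 2:
  1 Syncope: [libusun] → [libsn]
  2 Spirantization: no change — [libsn]
  result: [libsn]
Order 2 then 1:
  2 Spirantization: [libusun] → [livusun]
  1 Syncope: [livusun] → [livsn]
  result: [livsn]

1 then 2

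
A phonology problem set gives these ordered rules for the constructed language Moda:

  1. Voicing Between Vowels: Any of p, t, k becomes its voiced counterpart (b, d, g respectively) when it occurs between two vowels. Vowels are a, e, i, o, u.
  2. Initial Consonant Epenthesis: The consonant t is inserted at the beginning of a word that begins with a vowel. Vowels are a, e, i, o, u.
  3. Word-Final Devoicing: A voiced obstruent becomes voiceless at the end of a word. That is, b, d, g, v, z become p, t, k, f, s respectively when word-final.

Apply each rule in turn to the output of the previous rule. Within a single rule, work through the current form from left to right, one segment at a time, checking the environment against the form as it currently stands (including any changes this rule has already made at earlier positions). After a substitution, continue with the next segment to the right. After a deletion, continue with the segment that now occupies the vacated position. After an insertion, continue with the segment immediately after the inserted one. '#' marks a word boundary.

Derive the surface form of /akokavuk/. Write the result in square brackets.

1 Voicing Between Vowels: [akokavuk] → [agogavuk]
2 Initial Consonant Epenthesis: [agogavuk] → [tagogavuk]
3 Word-Final Devoicing: no change — [tagogavuk]

[tagogavuk]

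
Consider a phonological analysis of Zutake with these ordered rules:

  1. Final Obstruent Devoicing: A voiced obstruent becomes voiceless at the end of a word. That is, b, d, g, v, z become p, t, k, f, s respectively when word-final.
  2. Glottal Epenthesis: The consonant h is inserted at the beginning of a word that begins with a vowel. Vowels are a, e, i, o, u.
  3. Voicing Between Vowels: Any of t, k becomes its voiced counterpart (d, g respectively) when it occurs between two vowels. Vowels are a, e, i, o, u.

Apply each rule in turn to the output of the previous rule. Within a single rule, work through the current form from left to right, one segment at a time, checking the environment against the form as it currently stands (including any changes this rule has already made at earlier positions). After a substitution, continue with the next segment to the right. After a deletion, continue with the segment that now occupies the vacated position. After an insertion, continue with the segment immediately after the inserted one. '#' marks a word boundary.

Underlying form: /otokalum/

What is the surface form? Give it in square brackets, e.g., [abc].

[hodogalum]

1 Final Obstruent Devoicing: no change — [otokalum]
2 Glottal Epenthesis: [otokalum] → [hotokalum]
3 Voicing Between Vowels: [hotokalum] → [hodogalum]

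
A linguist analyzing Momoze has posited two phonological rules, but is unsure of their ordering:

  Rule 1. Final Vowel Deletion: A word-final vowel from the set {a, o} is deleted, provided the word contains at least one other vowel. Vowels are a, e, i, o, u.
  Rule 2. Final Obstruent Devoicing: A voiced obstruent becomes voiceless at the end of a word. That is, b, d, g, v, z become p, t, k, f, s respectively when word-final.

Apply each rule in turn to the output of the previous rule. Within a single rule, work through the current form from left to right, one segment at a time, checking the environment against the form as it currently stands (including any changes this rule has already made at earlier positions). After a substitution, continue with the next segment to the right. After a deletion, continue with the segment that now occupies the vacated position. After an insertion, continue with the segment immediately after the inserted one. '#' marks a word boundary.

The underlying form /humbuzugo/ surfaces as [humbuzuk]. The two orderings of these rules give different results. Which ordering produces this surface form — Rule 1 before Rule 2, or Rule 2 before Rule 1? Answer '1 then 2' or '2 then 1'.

Order 1 then 2:
  1 Final Vowel Deletion: [humbuzugo] → [humbuzug]
  2 Final Obstruent Devoicing: [humbuzug] → [humbuzuk]
  result: [humbuzuk]
Order 2 then 1:
  2 Final Obstruent Devoicing: no change — [humbuzugo]
  1 Final Vowel Deletion: [humbuzugo] → [humbuzug]
  result: [humbuzug]

1 then 2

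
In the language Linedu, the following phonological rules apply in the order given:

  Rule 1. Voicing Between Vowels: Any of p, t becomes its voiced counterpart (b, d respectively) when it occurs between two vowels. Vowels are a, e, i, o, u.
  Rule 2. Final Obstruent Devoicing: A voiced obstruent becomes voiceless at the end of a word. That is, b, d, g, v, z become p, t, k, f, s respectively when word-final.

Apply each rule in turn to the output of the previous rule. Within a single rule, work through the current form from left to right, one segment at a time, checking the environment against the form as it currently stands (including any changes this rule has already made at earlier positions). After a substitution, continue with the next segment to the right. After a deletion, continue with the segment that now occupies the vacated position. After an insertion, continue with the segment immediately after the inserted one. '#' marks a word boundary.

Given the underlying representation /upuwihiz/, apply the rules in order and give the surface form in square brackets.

[ubuwihis]

Rule 1 Voicing Between Vowels: [upuwihiz] → [ubuwihiz]
Rule 2 Final Obstruent Devoicing: [ubuwihiz] → [ubuwihis]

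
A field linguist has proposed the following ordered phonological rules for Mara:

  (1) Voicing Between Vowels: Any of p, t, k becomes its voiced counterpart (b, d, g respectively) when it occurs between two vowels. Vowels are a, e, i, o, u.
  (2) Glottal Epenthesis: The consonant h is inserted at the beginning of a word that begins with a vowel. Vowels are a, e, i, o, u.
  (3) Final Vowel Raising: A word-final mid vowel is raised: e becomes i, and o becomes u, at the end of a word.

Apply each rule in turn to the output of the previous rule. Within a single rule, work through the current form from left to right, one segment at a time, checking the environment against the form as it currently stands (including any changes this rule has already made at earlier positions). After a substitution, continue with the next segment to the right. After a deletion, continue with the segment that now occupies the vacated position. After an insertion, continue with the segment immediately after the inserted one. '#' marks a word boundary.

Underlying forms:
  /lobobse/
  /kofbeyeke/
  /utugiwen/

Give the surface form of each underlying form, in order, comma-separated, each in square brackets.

/lobobse/:
  (1) Voicing Between Vowels: no change — [lobobse]
  (2) Glottal Epenthesis: no change — [lobobse]
  (3) Final Vowel Raising: [lobobse] → [lobobsi]
/kofbeyeke/:
  (1) Voicing Between Vowels: [kofbeyeke] → [kofbeyege]
  (2) Glottal Epenthesis: no change — [kofbeyege]
  (3) Final Vowel Raising: [kofbeyege] → [kofbeyegi]
/utugiwen/:
  (1) Voicing Between Vowels: [utugiwen] → [udugiwen]
  (2) Glottal Epenthesis: [udugiwen] → [hudugiwen]
  (3) Final Vowel Raising: no change — [hudugiwen]

[lobobsi], [kofbeyegi], [hudugiwen]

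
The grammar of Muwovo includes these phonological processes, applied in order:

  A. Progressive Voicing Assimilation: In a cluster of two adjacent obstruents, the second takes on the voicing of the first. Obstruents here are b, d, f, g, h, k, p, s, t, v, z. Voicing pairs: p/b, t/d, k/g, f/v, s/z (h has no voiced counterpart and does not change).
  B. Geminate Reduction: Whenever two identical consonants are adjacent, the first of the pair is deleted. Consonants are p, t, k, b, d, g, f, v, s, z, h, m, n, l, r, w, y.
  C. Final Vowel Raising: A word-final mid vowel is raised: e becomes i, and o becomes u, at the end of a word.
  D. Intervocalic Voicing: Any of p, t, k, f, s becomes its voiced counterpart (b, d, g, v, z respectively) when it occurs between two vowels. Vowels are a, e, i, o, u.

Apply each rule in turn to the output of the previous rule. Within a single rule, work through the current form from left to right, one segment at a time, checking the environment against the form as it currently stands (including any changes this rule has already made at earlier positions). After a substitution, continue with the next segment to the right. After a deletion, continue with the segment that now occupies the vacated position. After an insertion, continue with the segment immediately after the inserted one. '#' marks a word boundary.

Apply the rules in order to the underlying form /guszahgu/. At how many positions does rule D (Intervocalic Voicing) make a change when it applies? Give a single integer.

A Progressive Voicing Assimilation: [guszahgu] → [gussahku]
B Geminate Reduction: [gussahku] → [gusahku]
C Final Vowel Raising: no change — [gusahku]
D Intervocalic Voicing: [gusahku] → [guzahku]
Rule D changed 1 position(s).

1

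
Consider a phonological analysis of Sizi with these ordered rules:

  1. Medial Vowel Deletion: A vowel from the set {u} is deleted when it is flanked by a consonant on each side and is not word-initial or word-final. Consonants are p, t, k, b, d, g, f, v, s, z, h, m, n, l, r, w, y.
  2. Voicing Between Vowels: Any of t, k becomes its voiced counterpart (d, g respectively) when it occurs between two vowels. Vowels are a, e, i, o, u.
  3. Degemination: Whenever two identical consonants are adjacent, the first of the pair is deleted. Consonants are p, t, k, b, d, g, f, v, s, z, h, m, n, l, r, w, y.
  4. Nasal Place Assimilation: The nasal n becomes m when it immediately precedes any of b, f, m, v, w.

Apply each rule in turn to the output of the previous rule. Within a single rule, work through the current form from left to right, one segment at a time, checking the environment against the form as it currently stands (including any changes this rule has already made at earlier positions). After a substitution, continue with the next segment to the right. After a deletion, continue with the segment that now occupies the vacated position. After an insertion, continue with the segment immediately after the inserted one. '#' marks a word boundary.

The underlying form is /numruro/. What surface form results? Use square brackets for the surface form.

1 Medial Vowel Deletion: [numruro] → [nmrro]
2 Voicing Between Vowels: no change — [nmrro]
3 Degemination: [nmrro] → [nmro]
4 Nasal Place Assimilation: [nmro] → [mmro]

[mmro]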